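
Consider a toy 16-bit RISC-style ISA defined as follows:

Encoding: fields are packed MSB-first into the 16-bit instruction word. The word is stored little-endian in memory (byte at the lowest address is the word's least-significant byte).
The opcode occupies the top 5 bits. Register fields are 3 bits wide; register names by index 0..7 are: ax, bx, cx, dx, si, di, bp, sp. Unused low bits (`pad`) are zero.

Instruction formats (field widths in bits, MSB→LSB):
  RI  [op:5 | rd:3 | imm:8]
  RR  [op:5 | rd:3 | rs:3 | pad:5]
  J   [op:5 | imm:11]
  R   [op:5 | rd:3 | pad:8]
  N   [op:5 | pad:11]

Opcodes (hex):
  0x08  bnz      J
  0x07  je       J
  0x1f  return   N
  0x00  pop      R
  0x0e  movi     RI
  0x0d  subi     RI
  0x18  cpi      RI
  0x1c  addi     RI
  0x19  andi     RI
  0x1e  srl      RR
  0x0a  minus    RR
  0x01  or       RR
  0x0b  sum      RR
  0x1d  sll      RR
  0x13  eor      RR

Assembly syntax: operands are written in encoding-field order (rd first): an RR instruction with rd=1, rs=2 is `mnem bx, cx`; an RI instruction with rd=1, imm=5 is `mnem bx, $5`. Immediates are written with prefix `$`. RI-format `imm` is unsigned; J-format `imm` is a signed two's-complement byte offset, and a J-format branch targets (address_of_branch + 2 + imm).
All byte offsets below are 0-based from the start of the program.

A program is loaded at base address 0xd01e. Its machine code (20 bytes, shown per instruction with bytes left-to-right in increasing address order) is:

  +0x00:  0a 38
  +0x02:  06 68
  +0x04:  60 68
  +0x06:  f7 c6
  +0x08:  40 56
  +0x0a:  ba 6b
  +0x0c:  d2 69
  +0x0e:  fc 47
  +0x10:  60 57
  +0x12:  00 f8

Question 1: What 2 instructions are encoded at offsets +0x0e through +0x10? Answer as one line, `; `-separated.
bnz $-4; minus sp, dx

[0e] fc 47 → 0x47fc
  opcode bits[15:11]=0x8: bnz/J
  imm@[10:0]=0x7fc (s11→-4) ⇒ $-4
[10] 60 57 → 0x5760
  opcode bits[15:11]=0xa: minus/RR
  rd@[10:8]=0x7 ⇒ sp
  rs@[7:5]=0x3 ⇒ dx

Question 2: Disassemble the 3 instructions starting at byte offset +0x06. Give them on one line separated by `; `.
cpi bp, $247; minus bp, cx; subi dx, $186

off 0x06: read f7 c6 as little → 0xc6f7
  op=0xc6f7>>11=0x18 ⇒ cpi (RI)
  rd@[10:8]=0x6 ⇒ bp
  imm@[7:0]=0xf7 ⇒ $247
off 0x08: read 40 56 as little → 0x5640
  op=0x5640>>11=0xa ⇒ minus (RR)
  rd@[10:8]=0x6 ⇒ bp
  rs@[7:5]=0x2 ⇒ cx
off 0x0a: read ba 6b as little → 0x6bba
  op=0x6bba>>11=0xd ⇒ subi (RI)
  rd@[10:8]=0x3 ⇒ dx
  imm@[7:0]=0xba ⇒ $186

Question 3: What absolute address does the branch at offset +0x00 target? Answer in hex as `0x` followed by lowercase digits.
@+00  little-endian(0a 38) = 0x380a
  op=0x380a>>11=0x7 ⇒ je (J)
  imm@[10:0]=0xa ⇒ $10
  target = base 0xd01e + off 0x00 + 2 + imm 10 = 0xd02a

0xd02a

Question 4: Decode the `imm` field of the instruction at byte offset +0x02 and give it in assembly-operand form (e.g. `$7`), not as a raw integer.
$6

@+02  little-endian(06 68) = 0x6806
  op=0x6806>>11=0xd ⇒ subi (RI)
  rd: (w>>8)&0x7=0x0 → ax
  imm: (w>>0)&0xff=0x6 → $6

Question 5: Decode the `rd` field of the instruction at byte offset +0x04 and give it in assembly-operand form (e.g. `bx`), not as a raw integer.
ax

+0x04: 60 68 ⇒ word 0x6860 (little)
  op=0x6860>>11=0xd ⇒ subi (RI)
  [10:8] rd=0 = ax
  [7:0] imm=96 = $96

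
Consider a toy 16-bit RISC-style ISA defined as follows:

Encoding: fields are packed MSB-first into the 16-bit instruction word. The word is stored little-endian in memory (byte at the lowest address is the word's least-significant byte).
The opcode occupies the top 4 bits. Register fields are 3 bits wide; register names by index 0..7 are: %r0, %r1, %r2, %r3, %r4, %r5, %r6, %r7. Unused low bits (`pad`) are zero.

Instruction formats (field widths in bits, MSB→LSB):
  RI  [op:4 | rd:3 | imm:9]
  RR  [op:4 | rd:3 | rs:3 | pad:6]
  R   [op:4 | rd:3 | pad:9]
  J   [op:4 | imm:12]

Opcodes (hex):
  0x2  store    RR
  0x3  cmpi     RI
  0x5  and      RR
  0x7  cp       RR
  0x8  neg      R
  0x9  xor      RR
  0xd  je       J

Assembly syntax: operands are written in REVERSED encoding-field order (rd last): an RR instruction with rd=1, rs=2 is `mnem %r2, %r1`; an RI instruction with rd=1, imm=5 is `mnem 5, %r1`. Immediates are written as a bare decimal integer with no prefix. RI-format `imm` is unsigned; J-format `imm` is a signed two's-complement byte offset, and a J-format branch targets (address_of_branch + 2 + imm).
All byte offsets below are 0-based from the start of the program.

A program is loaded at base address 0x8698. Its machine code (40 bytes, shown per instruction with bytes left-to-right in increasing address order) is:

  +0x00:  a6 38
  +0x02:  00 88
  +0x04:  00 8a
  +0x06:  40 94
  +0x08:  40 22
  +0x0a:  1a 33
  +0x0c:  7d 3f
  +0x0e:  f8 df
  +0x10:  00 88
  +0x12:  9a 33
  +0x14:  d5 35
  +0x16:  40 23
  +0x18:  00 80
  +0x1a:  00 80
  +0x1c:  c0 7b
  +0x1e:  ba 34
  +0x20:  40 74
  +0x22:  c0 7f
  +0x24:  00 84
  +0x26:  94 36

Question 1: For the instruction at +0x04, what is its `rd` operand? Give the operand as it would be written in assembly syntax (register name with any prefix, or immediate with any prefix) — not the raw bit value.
@+04  little-endian(00 8a) = 0x8a00
  opcode bits[15:12]=0x8: neg/R
  rd@[11:9]=0x5 ⇒ %r5

%r5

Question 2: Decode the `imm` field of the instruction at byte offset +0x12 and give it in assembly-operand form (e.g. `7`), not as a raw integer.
@+12  little-endian(9a 33) = 0x339a
  opcode bits[15:12]=0x3: cmpi/RI
  rd@[11:9]=0x1 ⇒ %r1
  imm@[8:0]=0x19a ⇒ 410

410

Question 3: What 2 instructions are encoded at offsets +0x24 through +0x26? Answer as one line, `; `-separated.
neg %r2; cmpi 148, %r3

[24] 00 84 → 0x8400
  opcode bits[15:12]=0x8: neg/R
  rd@[11:9]=0x2 ⇒ %r2
[26] 94 36 → 0x3694
  opcode bits[15:12]=0x3: cmpi/RI
  rd@[11:9]=0x3 ⇒ %r3
  imm@[8:0]=0x94 ⇒ 148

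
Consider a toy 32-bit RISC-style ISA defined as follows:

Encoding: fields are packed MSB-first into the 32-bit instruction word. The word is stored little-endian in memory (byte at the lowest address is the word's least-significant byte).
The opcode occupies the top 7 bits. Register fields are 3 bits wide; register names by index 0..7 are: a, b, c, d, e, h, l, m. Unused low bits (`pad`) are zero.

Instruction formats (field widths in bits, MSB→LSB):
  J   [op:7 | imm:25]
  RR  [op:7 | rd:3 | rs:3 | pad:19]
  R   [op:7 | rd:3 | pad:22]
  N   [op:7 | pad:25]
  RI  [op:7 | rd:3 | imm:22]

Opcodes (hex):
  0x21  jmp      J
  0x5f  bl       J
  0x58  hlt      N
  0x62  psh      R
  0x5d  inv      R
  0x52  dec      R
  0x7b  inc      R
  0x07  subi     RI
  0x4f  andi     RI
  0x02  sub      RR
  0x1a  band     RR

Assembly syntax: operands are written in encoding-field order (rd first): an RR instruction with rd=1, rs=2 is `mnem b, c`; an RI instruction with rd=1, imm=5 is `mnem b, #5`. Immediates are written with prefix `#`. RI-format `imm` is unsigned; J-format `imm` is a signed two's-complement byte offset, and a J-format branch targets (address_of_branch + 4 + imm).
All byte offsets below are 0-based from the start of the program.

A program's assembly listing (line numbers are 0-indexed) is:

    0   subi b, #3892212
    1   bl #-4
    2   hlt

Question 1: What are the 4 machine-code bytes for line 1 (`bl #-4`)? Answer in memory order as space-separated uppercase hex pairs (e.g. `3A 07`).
L1: bl op=0x5f:7|imm=-4:25 ⇒ 0xbffffffc ⇒ little fc ff ff bf

FC FF FF BF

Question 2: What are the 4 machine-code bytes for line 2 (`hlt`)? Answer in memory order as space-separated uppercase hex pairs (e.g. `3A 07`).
00 00 00 B0

L2: hlt op=0x58:7|pad=0:25 ⇒ 0xb0000000 ⇒ little 00 00 00 b0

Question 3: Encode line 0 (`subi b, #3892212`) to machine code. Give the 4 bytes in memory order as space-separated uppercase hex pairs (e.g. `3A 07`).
L0: subi op=0x7:7|rd=1:3|imm=3892212:22 ⇒ 0x0e7b63f4 ⇒ little f4 63 7b 0e

F4 63 7B 0E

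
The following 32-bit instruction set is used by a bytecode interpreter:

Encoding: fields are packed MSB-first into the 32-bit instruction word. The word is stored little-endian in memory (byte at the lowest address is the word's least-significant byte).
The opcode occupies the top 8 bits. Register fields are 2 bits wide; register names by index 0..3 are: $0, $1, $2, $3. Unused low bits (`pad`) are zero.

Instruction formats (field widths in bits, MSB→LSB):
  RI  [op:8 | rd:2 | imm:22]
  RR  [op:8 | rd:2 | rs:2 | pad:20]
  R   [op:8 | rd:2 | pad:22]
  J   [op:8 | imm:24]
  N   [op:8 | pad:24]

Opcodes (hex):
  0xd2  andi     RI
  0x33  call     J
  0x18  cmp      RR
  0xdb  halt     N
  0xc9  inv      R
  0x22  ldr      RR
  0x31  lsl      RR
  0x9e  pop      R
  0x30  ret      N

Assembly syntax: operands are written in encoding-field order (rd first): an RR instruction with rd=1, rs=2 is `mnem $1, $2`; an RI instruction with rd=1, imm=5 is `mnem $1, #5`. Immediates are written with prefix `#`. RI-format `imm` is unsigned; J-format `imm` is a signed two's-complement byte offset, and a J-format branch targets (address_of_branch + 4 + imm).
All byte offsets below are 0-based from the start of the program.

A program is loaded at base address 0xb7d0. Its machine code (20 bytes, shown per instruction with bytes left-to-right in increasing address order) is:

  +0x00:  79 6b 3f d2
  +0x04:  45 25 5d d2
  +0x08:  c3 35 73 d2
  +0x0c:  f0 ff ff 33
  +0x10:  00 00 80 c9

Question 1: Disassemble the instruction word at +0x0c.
@+0c  little-endian(f0 ff ff 33) = 0x33fffff0
  op=0x33fffff0>>24=0x33 ⇒ call (J)
  imm@[23:0]=0xfffff0 (s24→-16) ⇒ #-16

call #-16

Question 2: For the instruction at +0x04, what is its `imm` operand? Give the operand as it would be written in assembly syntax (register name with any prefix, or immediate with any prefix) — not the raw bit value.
#1910085

@+04  little-endian(45 25 5d d2) = 0xd25d2545
  top 8b → 0xd2 → andi [RI]
  rd: (w>>22)&0x3=0x1 → $1
  imm: (w>>0)&0x3fffff=0x1d2545 → #1910085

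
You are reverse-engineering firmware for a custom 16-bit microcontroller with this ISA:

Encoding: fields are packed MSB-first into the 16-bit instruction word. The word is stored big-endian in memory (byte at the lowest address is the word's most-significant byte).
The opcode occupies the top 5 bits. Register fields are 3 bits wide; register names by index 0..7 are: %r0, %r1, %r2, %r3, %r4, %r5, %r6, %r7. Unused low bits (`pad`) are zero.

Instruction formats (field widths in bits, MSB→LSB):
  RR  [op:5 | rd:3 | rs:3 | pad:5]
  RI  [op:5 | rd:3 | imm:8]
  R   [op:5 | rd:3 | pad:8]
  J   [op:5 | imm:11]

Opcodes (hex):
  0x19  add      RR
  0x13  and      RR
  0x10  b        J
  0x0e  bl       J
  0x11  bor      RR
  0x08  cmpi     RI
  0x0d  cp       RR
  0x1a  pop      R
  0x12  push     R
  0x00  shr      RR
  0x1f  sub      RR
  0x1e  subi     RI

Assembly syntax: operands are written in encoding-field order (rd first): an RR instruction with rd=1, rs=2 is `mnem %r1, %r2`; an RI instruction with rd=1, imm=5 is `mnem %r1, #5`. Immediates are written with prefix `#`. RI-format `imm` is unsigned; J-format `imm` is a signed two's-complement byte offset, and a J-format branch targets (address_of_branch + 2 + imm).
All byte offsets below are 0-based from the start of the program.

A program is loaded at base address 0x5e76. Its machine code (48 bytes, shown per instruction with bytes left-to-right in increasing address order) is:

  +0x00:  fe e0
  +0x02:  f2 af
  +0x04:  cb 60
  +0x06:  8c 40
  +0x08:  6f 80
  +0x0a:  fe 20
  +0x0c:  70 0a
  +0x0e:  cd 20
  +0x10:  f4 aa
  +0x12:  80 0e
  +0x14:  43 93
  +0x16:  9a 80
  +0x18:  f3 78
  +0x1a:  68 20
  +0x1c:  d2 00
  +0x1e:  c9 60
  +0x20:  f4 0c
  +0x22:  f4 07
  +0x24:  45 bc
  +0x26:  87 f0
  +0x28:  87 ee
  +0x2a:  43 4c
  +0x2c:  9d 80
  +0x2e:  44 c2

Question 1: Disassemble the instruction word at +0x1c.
+0x1c: d2 00 ⇒ word 0xd200 (big)
  top 5b → 0x1a → pop [R]
  rd@[10:8]=0x2 ⇒ %r2

pop %r2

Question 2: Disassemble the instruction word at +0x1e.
add %r1, %r3

+0x1e: c9 60 ⇒ word 0xc960 (big)
  top 5b → 0x19 → add [RR]
  [10:8] rd=1 = %r1
  [7:5] rs=3 = %r3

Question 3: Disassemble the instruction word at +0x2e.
off 0x2e: read 44 c2 as big → 0x44c2
  op=0x44c2>>11=0x8 ⇒ cmpi (RI)
  rd@[10:8]=0x4 ⇒ %r4
  imm@[7:0]=0xc2 ⇒ #194

cmpi %r4, #194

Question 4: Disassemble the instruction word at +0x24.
cmpi %r5, #188

off 0x24: read 45 bc as big → 0x45bc
  op=0x45bc>>11=0x8 ⇒ cmpi (RI)
  rd@[10:8]=0x5 ⇒ %r5
  imm@[7:0]=0xbc ⇒ #188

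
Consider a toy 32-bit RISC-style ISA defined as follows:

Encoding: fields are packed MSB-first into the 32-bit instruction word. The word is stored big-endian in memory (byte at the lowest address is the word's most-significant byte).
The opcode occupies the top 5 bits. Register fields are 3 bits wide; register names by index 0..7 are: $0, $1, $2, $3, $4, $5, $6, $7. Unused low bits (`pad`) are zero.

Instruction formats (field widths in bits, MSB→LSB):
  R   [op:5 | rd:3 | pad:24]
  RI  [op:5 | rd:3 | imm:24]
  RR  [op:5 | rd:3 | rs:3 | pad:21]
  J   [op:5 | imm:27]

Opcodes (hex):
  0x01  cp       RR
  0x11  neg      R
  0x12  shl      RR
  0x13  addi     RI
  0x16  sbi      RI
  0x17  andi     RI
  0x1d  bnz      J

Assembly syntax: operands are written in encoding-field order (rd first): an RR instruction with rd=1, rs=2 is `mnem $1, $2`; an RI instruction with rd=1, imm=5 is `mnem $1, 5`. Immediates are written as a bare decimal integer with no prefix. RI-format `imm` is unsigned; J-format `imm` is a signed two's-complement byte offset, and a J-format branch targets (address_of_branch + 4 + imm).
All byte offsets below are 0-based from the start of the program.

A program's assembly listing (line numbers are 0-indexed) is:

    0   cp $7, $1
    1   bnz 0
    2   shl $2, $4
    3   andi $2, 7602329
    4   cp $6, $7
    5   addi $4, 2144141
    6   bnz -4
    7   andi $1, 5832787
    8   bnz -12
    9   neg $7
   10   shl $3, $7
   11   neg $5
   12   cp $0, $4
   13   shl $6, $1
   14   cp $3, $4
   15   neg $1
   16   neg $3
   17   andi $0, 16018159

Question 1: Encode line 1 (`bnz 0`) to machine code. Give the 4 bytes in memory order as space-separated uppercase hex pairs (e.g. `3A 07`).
E8 00 00 00

L1: bnz op=0x1d:5|imm=0:27 ⇒ 0xe8000000 ⇒ big e8 00 00 00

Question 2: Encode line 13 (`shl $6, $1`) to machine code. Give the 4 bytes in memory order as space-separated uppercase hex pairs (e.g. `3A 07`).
line 13 (shl): pack op=0x12:5|rd=6:3|rs=1:3|pad=0:21 = 0x96200000; big→ 96 20 00 00

96 20 00 00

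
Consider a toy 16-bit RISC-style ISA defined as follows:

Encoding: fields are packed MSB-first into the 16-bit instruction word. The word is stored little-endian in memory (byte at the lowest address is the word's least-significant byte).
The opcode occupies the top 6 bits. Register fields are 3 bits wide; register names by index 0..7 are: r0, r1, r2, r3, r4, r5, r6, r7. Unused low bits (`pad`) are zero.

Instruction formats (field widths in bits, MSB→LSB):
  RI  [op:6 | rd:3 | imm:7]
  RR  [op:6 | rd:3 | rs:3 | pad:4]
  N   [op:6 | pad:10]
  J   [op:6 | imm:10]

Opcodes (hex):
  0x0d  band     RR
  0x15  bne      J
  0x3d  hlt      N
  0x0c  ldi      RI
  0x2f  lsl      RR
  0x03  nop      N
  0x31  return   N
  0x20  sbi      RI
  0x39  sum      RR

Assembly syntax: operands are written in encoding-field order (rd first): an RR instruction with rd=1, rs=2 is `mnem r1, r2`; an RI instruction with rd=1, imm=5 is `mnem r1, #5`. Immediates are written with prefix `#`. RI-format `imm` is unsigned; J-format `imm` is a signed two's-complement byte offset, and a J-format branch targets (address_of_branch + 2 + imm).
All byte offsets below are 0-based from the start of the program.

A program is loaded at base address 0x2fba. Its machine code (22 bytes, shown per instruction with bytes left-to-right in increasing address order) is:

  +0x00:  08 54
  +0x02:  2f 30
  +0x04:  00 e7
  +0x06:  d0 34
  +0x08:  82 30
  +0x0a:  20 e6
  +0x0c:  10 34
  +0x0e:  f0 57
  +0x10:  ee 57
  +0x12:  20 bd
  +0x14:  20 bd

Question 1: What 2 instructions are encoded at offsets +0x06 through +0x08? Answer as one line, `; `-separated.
band r1, r5; ldi r1, #2

[06] d0 34 → 0x34d0
  opcode bits[15:10]=0xd: band/RR
  [9:7] rd=1 = r1
  [6:4] rs=5 = r5
[08] 82 30 → 0x3082
  opcode bits[15:10]=0xc: ldi/RI
  [9:7] rd=1 = r1
  [6:0] imm=2 = #2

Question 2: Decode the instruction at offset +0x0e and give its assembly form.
+0x0e: f0 57 ⇒ word 0x57f0 (little)
  op=0x57f0>>10=0x15 ⇒ bne (J)
  imm: (w>>0)&0x3ff=0x3f0 (s10→-16) → #-16

bne #-16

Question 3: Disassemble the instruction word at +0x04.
@+04  little-endian(00 e7) = 0xe700
  opcode bits[15:10]=0x39: sum/RR
  rd: (w>>7)&0x7=0x6 → r6
  rs: (w>>4)&0x7=0x0 → r0

sum r6, r0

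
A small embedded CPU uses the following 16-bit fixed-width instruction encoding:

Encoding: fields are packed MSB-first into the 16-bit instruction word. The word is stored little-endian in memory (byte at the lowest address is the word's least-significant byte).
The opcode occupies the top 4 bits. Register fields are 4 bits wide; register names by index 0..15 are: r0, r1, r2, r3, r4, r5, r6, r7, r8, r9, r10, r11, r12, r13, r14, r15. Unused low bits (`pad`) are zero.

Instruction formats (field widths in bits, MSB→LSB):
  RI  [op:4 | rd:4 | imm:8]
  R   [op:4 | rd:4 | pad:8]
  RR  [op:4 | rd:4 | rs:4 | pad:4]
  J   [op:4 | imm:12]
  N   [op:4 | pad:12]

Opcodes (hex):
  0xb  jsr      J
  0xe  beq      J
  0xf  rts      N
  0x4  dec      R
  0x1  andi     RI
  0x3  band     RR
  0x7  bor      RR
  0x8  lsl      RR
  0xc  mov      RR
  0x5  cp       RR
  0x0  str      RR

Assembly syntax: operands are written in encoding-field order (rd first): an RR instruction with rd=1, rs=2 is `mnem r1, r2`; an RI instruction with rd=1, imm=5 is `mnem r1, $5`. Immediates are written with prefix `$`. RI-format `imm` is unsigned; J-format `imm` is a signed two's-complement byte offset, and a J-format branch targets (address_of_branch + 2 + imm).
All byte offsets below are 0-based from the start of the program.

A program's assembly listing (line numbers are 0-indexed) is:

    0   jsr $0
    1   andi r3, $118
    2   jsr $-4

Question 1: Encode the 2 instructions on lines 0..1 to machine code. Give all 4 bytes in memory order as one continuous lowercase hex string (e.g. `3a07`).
00b07613

L0: jsr op=0xb:4|imm=0:12 ⇒ 0xb000 ⇒ little 00 b0
L1: andi op=0x1:4|rd=3:4|imm=118:8 ⇒ 0x1376 ⇒ little 76 13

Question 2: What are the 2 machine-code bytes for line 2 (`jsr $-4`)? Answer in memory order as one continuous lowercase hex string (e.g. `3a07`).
L2: jsr op=0xb:4|imm=-4:12 ⇒ 0xbffc ⇒ little fc bf

fcbf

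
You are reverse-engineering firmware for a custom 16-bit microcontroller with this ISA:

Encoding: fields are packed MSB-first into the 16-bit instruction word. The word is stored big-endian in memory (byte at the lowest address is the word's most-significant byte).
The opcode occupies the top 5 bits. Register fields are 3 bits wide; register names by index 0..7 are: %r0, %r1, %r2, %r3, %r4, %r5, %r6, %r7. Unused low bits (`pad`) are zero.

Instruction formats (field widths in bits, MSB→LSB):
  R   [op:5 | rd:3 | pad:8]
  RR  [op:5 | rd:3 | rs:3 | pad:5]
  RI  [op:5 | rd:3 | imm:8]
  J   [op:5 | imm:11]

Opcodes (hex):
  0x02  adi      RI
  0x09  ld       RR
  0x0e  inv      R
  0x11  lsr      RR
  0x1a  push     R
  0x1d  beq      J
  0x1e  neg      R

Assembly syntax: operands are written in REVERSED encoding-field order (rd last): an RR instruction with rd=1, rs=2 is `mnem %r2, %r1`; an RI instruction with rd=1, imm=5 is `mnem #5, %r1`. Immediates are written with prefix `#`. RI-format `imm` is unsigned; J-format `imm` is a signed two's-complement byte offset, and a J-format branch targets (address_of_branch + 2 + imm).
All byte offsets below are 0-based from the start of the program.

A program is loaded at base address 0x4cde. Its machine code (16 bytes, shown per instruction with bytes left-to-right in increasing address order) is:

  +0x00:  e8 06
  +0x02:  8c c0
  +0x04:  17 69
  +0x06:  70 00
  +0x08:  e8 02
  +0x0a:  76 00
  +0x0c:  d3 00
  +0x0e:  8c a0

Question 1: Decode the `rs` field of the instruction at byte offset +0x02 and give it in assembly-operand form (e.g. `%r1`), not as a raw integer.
%r6

+0x02: 8c c0 ⇒ word 0x8cc0 (big)
  top 5b → 0x11 → lsr [RR]
  [10:8] rd=4 = %r4
  [7:5] rs=6 = %r6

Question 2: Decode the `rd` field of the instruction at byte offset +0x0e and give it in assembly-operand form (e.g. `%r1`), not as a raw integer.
off 0x0e: read 8c a0 as big → 0x8ca0
  op=0x8ca0>>11=0x11 ⇒ lsr (RR)
  rd@[10:8]=0x4 ⇒ %r4
  rs@[7:5]=0x5 ⇒ %r5

%r4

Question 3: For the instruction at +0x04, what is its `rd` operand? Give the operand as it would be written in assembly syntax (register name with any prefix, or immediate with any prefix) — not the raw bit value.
%r7

+0x04: 17 69 ⇒ word 0x1769 (big)
  top 5b → 0x2 → adi [RI]
  rd@[10:8]=0x7 ⇒ %r7
  imm@[7:0]=0x69 ⇒ #105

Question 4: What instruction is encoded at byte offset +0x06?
inv %r0

[06] 70 00 → 0x7000
  opcode bits[15:11]=0xe: inv/R
  [10:8] rd=0 = %r0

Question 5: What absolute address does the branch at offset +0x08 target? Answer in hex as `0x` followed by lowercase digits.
0x4cea

@+08  big-endian(e8 02) = 0xe802
  op=0xe802>>11=0x1d ⇒ beq (J)
  imm: (w>>0)&0x7ff=0x2 → #2
  target = base 0x4cde + off 0x08 + 2 + imm 2 = 0x4cea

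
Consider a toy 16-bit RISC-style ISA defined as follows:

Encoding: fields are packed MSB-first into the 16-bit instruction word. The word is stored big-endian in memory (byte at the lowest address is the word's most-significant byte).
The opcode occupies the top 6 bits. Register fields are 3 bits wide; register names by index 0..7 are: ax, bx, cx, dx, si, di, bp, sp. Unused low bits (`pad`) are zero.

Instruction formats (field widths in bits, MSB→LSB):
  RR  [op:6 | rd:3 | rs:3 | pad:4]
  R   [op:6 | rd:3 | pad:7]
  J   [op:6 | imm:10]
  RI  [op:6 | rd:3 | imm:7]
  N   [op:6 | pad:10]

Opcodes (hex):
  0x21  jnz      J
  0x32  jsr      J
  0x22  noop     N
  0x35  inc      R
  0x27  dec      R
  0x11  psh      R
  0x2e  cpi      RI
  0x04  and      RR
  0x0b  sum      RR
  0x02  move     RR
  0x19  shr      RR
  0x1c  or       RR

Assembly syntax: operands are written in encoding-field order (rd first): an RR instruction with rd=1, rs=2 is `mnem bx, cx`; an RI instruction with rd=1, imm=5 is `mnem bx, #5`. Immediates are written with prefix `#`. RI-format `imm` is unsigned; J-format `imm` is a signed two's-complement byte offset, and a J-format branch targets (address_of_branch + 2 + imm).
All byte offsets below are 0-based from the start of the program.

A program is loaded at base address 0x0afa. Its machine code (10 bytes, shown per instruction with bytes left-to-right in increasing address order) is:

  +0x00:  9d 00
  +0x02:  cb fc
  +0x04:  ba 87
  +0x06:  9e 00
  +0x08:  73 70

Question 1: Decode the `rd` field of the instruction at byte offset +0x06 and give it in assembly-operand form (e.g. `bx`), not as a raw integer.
si

+0x06: 9e 00 ⇒ word 0x9e00 (big)
  opcode bits[15:10]=0x27: dec/R
  rd@[9:7]=0x4 ⇒ si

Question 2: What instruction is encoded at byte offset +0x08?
or bp, sp

@+08  big-endian(73 70) = 0x7370
  op=0x7370>>10=0x1c ⇒ or (RR)
  rd@[9:7]=0x6 ⇒ bp
  rs@[6:4]=0x7 ⇒ sp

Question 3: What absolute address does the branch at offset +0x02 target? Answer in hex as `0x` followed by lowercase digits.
0x0afa

off 0x02: read cb fc as big → 0xcbfc
  top 6b → 0x32 → jsr [J]
  imm: (w>>0)&0x3ff=0x3fc (s10→-4) → #-4
  target = base 0x0afa + off 0x02 + 2 + imm -4 = 0x0afa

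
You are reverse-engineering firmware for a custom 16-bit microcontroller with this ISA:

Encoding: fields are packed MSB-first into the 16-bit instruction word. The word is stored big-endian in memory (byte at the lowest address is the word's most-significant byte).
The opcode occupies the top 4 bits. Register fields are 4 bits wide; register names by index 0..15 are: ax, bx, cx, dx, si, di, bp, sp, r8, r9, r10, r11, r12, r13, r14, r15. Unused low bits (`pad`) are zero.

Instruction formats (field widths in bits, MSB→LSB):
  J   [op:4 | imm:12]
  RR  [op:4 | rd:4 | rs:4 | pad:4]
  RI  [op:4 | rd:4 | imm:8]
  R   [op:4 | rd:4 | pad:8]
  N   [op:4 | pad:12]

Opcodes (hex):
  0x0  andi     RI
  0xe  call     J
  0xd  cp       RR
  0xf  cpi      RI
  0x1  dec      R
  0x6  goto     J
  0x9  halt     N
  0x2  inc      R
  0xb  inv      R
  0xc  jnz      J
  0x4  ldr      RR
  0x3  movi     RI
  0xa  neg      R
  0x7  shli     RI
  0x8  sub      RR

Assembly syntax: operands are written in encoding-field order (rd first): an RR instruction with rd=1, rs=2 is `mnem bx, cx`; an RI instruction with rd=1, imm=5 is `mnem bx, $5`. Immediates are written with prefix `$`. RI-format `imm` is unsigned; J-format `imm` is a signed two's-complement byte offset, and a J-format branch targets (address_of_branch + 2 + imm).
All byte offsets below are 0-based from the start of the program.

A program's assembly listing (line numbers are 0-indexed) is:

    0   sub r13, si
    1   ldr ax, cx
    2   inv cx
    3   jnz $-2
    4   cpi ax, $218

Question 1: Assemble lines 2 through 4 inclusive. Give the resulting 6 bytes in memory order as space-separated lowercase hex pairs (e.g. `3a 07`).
line 2 (inv): pack op=0xb:4|rd=2:4|pad=0:8 = 0xb200; big→ b2 00
line 3 (jnz): pack op=0xc:4|imm=-2:12 = 0xcffe; big→ cf fe
line 4 (cpi): pack op=0xf:4|rd=0:4|imm=218:8 = 0xf0da; big→ f0 da

b2 00 cf fe f0 da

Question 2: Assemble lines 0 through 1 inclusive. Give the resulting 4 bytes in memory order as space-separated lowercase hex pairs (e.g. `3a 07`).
L0: sub op=0x8:4|rd=13:4|rs=4:4|pad=0:4 ⇒ 0x8d40 ⇒ big 8d 40
L1: ldr op=0x4:4|rd=0:4|rs=2:4|pad=0:4 ⇒ 0x4020 ⇒ big 40 20

8d 40 40 20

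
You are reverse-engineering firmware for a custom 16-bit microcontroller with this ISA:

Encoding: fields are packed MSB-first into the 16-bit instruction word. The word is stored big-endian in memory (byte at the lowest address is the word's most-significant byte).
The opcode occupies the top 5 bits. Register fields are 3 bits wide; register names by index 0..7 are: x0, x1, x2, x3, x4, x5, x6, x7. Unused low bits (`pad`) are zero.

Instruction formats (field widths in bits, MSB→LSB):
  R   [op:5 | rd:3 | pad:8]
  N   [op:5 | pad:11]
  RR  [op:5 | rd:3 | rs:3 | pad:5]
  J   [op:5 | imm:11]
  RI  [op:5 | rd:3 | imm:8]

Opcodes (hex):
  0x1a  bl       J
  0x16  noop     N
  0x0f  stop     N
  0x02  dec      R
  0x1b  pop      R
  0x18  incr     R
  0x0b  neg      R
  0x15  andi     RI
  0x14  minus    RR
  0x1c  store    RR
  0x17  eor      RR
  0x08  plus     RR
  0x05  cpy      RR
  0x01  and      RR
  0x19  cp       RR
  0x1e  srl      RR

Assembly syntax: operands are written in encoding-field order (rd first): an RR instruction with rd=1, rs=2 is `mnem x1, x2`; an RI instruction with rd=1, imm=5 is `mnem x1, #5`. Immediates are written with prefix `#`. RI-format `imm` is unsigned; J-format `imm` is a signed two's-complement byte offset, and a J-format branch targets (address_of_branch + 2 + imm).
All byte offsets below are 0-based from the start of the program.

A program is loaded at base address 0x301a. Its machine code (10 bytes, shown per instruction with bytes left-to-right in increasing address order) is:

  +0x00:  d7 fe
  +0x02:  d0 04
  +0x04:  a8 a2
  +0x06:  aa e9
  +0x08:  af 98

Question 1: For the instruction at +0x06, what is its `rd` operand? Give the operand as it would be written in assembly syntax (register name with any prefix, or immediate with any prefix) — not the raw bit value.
[06] aa e9 → 0xaae9
  opcode bits[15:11]=0x15: andi/RI
  [10:8] rd=2 = x2
  [7:0] imm=233 = #233

x2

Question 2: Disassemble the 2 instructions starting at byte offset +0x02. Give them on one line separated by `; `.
+0x02: d0 04 ⇒ word 0xd004 (big)
  opcode bits[15:11]=0x1a: bl/J
  imm: (w>>0)&0x7ff=0x4 → #4
+0x04: a8 a2 ⇒ word 0xa8a2 (big)
  opcode bits[15:11]=0x15: andi/RI
  rd: (w>>8)&0x7=0x0 → x0
  imm: (w>>0)&0xff=0xa2 → #162

bl #4; andi x0, #162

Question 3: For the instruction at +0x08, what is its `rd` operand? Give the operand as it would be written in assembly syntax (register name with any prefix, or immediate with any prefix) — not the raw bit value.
[08] af 98 → 0xaf98
  opcode bits[15:11]=0x15: andi/RI
  rd@[10:8]=0x7 ⇒ x7
  imm@[7:0]=0x98 ⇒ #152

x7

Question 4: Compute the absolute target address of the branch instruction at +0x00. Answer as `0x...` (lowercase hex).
[00] d7 fe → 0xd7fe
  opcode bits[15:11]=0x1a: bl/J
  imm@[10:0]=0x7fe (s11→-2) ⇒ #-2
  target = base 0x301a + off 0x00 + 2 + imm -2 = 0x301a

0x301a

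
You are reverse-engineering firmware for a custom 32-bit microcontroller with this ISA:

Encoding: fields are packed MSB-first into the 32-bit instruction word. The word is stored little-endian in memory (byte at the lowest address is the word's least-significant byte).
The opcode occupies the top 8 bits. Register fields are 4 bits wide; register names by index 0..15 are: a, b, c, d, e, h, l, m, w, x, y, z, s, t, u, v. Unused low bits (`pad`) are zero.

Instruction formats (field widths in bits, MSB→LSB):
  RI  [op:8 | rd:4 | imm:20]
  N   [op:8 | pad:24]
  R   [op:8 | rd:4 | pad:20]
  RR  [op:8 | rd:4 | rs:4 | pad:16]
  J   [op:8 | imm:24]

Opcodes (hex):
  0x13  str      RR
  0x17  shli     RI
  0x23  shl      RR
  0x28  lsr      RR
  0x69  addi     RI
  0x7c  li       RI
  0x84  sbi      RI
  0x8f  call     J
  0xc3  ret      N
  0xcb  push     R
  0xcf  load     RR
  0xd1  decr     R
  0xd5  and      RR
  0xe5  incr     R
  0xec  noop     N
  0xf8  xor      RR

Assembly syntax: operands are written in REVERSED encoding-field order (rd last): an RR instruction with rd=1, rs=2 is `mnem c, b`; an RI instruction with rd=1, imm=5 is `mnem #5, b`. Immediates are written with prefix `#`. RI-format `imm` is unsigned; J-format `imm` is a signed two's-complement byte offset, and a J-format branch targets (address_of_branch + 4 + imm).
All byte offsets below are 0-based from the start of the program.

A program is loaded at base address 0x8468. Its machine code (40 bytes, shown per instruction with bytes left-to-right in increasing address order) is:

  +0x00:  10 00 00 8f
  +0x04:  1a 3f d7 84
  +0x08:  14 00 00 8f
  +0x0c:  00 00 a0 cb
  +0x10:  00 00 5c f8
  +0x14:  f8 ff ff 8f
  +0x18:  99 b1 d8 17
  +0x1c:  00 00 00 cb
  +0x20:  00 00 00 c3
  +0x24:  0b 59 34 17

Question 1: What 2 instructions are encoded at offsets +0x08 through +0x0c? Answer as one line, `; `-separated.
+0x08: 14 00 00 8f ⇒ word 0x8f000014 (little)
  opcode bits[31:24]=0x8f: call/J
  imm: (w>>0)&0xffffff=0x14 → #20
+0x0c: 00 00 a0 cb ⇒ word 0xcba00000 (little)
  opcode bits[31:24]=0xcb: push/R
  rd: (w>>20)&0xf=0xa → y

call #20; push y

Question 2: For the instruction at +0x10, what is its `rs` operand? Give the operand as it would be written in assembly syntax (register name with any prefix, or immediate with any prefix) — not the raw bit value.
s

[10] 00 00 5c f8 → 0xf85c0000
  top 8b → 0xf8 → xor [RR]
  rd@[23:20]=0x5 ⇒ h
  rs@[19:16]=0xc ⇒ s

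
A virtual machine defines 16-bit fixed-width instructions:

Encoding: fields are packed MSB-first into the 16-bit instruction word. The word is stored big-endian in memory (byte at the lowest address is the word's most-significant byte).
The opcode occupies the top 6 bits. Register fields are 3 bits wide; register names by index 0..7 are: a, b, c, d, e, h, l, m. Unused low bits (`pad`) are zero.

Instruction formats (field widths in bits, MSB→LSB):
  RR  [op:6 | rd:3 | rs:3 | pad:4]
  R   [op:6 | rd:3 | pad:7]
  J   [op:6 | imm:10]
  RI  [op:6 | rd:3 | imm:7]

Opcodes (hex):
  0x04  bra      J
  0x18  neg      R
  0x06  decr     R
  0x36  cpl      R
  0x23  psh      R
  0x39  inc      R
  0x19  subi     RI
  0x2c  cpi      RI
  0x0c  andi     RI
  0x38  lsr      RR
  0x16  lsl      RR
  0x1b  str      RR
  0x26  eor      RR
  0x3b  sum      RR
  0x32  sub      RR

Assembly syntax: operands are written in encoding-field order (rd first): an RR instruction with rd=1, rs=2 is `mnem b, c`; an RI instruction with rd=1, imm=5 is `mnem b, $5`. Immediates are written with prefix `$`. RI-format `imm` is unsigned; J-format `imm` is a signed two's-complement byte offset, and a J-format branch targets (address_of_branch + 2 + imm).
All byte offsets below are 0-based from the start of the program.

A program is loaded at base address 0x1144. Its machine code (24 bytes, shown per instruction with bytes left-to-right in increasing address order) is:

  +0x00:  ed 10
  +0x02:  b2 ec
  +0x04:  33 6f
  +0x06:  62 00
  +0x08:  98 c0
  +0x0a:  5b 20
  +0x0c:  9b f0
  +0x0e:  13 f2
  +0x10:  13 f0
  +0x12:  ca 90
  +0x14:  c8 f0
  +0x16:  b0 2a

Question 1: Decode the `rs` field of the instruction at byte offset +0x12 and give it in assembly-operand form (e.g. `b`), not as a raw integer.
[12] ca 90 → 0xca90
  opcode bits[15:10]=0x32: sub/RR
  [9:7] rd=5 = h
  [6:4] rs=1 = b

b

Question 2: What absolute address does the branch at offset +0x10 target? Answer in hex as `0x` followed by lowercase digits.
0x1146

@+10  big-endian(13 f0) = 0x13f0
  op=0x13f0>>10=0x4 ⇒ bra (J)
  [9:0] imm=1008 (s10→-16) = $-16
  target = base 0x1144 + off 0x10 + 2 + imm -16 = 0x1146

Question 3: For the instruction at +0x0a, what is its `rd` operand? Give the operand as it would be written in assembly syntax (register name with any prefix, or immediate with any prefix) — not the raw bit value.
+0x0a: 5b 20 ⇒ word 0x5b20 (big)
  top 6b → 0x16 → lsl [RR]
  [9:7] rd=6 = l
  [6:4] rs=2 = c

l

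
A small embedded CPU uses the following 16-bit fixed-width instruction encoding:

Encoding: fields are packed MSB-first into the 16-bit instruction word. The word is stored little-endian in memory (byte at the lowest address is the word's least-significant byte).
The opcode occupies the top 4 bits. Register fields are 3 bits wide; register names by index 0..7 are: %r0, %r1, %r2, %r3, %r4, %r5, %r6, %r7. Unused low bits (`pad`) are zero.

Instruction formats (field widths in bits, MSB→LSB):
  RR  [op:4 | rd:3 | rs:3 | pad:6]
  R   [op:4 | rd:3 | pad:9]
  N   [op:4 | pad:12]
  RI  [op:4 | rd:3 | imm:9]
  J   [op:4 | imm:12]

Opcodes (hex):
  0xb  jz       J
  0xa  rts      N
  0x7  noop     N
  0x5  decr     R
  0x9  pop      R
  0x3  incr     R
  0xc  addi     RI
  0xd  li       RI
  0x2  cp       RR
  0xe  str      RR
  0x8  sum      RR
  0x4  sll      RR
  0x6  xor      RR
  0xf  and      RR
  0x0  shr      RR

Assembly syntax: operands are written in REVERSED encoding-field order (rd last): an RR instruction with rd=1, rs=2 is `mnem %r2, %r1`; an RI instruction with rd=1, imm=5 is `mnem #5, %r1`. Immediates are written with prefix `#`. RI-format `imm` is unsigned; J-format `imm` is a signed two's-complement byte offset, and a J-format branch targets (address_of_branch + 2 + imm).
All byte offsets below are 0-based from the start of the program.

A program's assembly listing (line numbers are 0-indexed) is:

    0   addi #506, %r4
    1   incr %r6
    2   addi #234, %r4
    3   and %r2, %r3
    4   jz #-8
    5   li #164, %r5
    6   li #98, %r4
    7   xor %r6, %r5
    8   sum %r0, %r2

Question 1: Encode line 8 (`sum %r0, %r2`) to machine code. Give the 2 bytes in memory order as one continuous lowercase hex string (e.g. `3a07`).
0084

line 8 (sum): pack op=0x8:4|rd=2:3|rs=0:3|pad=0:6 = 0x8400; little→ 00 84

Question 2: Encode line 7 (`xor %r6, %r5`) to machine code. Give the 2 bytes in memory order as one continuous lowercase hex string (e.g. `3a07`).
806b

line 7 (xor): pack op=0x6:4|rd=5:3|rs=6:3|pad=0:6 = 0x6b80; little→ 80 6b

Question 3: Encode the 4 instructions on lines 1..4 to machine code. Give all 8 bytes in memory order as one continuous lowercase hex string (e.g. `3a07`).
003ceac880f6f8bf

line 1 (incr): pack op=0x3:4|rd=6:3|pad=0:9 = 0x3c00; little→ 00 3c
line 2 (addi): pack op=0xc:4|rd=4:3|imm=234:9 = 0xc8ea; little→ ea c8
line 3 (and): pack op=0xf:4|rd=3:3|rs=2:3|pad=0:6 = 0xf680; little→ 80 f6
line 4 (jz): pack op=0xb:4|imm=-8:12 = 0xbff8; little→ f8 bf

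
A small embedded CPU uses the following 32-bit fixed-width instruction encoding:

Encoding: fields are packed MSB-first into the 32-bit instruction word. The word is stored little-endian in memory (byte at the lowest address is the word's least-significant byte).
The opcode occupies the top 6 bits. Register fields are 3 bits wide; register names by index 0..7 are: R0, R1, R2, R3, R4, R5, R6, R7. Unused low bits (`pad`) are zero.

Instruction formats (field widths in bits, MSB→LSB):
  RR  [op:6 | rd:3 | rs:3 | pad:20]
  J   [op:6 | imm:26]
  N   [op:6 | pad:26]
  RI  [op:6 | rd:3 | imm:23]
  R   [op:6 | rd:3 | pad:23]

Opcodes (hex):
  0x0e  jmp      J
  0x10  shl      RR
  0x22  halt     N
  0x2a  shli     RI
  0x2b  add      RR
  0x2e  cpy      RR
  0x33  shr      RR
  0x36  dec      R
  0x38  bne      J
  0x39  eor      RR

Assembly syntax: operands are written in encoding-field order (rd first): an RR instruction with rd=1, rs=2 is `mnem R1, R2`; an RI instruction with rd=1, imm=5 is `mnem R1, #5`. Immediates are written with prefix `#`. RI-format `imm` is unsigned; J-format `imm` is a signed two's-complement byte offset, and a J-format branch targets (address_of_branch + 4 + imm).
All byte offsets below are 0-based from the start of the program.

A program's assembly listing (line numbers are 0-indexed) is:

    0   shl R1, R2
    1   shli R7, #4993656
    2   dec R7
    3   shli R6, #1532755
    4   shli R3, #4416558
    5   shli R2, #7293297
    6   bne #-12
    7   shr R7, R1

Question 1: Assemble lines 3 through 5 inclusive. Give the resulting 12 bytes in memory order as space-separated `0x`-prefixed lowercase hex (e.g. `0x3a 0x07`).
0x53 0x63 0x17 0xab 0x2e 0x64 0xc3 0xa9 0x71 0x49 0x6f 0xa9

3. shli fields op=0x2a:6|rd=6:3|imm=1532755:23 → word ab176353h → 53 63 17 ab
4. shli fields op=0x2a:6|rd=3:3|imm=4416558:23 → word a9c3642eh → 2e 64 c3 a9
5. shli fields op=0x2a:6|rd=2:3|imm=7293297:23 → word a96f4971h → 71 49 6f a9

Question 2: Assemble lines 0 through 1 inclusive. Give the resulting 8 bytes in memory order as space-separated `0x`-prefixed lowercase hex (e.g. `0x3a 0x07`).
0x00 0x00 0xa0 0x40 0x78 0x32 0xcc 0xab

line 0 (shl): pack op=0x10:6|rd=1:3|rs=2:3|pad=0:20 = 0x40a00000; little→ 00 00 a0 40
line 1 (shli): pack op=0x2a:6|rd=7:3|imm=4993656:23 = 0xabcc3278; little→ 78 32 cc ab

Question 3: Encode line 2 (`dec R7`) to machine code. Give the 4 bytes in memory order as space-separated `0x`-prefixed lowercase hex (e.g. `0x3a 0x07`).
2. dec fields op=0x36:6|rd=7:3|pad=0:23 → word db800000h → 00 00 80 db

0x00 0x00 0x80 0xdb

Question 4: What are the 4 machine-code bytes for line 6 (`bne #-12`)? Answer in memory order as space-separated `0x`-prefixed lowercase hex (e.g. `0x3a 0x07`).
6. bne fields op=0x38:6|imm=-12:26 → word e3fffff4h → f4 ff ff e3

0xf4 0xff 0xff 0xe3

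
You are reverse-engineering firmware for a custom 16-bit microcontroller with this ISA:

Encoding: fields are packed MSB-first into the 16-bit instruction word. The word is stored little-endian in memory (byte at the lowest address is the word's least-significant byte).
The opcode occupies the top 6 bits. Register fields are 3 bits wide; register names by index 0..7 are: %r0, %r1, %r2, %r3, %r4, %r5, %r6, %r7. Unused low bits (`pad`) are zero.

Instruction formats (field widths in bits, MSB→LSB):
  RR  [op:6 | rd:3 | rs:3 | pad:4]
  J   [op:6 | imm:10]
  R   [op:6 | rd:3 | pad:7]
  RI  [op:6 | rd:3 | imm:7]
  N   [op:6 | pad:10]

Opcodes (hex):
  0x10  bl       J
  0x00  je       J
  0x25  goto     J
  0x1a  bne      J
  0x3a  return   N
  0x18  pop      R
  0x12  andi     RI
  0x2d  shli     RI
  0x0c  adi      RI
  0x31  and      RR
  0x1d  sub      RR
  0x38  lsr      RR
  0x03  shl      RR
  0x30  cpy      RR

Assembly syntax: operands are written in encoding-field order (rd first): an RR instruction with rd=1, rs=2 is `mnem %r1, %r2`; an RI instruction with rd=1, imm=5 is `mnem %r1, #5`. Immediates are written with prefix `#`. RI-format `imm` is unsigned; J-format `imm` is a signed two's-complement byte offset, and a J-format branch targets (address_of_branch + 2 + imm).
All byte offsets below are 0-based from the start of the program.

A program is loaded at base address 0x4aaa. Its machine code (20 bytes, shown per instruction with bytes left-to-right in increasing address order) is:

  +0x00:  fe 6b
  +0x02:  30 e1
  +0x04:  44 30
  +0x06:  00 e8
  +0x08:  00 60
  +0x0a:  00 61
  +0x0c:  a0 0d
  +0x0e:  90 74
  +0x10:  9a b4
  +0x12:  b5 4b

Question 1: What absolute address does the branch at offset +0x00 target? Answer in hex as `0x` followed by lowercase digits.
0x4aaa

off 0x00: read fe 6b as little → 0x6bfe
  op=0x6bfe>>10=0x1a ⇒ bne (J)
  imm: (w>>0)&0x3ff=0x3fe (s10→-2) → #-2
  target = base 0x4aaa + off 0x00 + 2 + imm -2 = 0x4aaa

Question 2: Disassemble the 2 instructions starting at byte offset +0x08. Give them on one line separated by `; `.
off 0x08: read 00 60 as little → 0x6000
  top 6b → 0x18 → pop [R]
  rd@[9:7]=0x0 ⇒ %r0
off 0x0a: read 00 61 as little → 0x6100
  top 6b → 0x18 → pop [R]
  rd@[9:7]=0x2 ⇒ %r2

pop %r0; pop %r2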